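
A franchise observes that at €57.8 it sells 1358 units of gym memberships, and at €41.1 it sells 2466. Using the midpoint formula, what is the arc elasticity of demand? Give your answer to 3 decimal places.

-1.716

ΔQ = 2466 − 1358 = 1108; ΔP = 41.1 − 57.8 = -16.7.
Midpoints: P̄ = 49.45, Q̄ = 1912.0.
ε = (ΔQ/ΔP)(P̄/Q̄) = (1108/-16.7)(49.45/1912.0).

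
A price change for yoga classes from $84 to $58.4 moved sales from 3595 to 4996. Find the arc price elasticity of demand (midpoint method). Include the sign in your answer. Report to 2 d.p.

ΔQ = 4996 − 3595 = 1401; ΔP = 58.4 − 84 = -25.6.
Midpoints: P̄ = 71.20, Q̄ = 4295.5.
ε = (ΔQ/ΔP)(P̄/Q̄) = (1401/-25.6)(71.20/4295.5).

-0.91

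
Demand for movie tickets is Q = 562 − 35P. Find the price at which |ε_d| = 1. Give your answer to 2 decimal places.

8.03

For linear demand Q = a − bP, ε = −bP/(a − bP). |ε| = 1 when bP = a − bP, i.e. P = a/(2b).
P = 562/(2·35) = 562/70 = 8.0286.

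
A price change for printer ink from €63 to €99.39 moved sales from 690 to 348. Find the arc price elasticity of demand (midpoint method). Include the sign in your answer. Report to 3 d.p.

-1.470

ΔQ = 348 − 690 = -342; ΔP = 99.39 − 63 = 36.39.
Midpoints: P̄ = 81.19, Q̄ = 519.0.
ε = (ΔQ/ΔP)(P̄/Q̄) = (-342/36.39)(81.19/519.0).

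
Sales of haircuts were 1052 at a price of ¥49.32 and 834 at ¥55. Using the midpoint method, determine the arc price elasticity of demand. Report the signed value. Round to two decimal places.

ΔQ = 834 − 1052 = -218; ΔP = 55 − 49.32 = 5.68.
Midpoints: P̄ = 52.16, Q̄ = 943.0.
ε = (ΔQ/ΔP)(P̄/Q̄) = (-218/5.68)(52.16/943.0).

-2.12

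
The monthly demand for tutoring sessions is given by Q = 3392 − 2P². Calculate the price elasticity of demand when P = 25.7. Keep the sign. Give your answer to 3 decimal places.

-1.276

At P = 25.7, Q = 2071.020.
dQ/dP = −4P = -102.800.
ε = (dQ/dP)(P/Q) = (-102.800)(25.7/2071.020).
|ε| > 1, so demand is elastic at this price.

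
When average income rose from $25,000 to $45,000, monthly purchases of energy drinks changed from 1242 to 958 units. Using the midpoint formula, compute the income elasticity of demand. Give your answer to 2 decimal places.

ΔQ = -284, ΔI = 20000. Midpoints: Ī = 35,000, Q̄ = 1100.0.
ε_I = (ΔQ/ΔI)(Ī/Q̄) = (-284/20000)(35000/1100.0).

-0.45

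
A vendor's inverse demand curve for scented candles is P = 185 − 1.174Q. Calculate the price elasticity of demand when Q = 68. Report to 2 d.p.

-1.32

At Q = 68, P = 185 − 1.174(68) = 105.17.
dP/dQ = −1.174, so dQ/dP = 1/(−1.174) = -0.852.
ε = (dQ/dP)(P/Q) = (-0.852)(105.17/68).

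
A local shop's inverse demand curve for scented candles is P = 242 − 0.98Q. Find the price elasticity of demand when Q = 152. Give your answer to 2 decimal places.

At Q = 152, P = 242 − 0.98(152) = 93.04.
dP/dQ = −0.98, so dQ/dP = 1/(−0.98) = -1.020.
ε = (dQ/dP)(P/Q) = (-1.020)(93.04/152).

-0.62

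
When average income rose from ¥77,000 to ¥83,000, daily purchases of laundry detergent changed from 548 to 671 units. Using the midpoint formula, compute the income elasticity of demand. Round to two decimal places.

2.69

ΔQ = 123, ΔI = 6000. Midpoints: Ī = 80,000, Q̄ = 609.5.
ε_I = (ΔQ/ΔI)(Ī/Q̄) = (123/6000)(80000/609.5).
ε_I > 0, so the good is normal.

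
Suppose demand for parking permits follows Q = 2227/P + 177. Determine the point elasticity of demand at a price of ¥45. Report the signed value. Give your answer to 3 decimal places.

-0.219

At P = 45, Q = 226.489.
dQ/dP = −2227/P² = -1.100.
ε = (dQ/dP)(P/Q) = (-1.100)(45/226.489).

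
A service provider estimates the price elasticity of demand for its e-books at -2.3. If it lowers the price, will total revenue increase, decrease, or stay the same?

increase

|ε| = 2.30 > 1, so demand is elastic. A price cut therefore raises total revenue.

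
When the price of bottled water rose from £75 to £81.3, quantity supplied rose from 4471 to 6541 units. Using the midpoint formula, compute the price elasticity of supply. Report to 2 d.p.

4.66

ΔQ = 6541 − 4471 = 2070; ΔP = 81.3 − 75 = 6.3.
Midpoints: P̄ = 78.15, Q̄ = 5506.0.
ε_s = (ΔQ/ΔP)(P̄/Q̄) = (2070/6.3)(78.15/5506.0).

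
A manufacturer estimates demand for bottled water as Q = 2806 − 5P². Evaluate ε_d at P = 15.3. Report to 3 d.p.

-1.431

At P = 15.3, Q = 1635.550.
dQ/dP = −10P = -153.
ε = (dQ/dP)(P/Q) = (-153)(15.3/1635.550).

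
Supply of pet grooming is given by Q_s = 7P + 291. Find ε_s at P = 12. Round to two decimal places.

0.22

At P = 12, Q_s = 375.
dQ_s/dP = 7.
ε_s = (dQ_s/dP)(P/Q_s) = (7)(12/375).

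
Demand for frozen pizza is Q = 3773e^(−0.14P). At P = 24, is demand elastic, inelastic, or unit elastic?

elastic

Q = 131.056, dQ/dP = -18.348.
ε = (dQ/dP)(P/Q) ≈ -3.360.
|ε| = 3.36 > 1.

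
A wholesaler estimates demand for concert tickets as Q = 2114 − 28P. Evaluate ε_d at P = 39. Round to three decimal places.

-1.068

At P = 39, Q = 1022.
dQ/dP = −28.
ε = (dQ/dP)(P/Q) = (-28)(39/1022).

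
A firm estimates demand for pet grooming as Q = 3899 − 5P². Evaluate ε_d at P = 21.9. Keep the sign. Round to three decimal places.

At P = 21.9, Q = 1500.950.
dQ/dP = −10P = -219.
ε = (dQ/dP)(P/Q) = (-219)(21.9/1500.950).

-3.195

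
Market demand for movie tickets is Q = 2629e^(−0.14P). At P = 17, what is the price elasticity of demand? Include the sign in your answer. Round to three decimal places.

At P = 17, Q = 243.315.
dQ/dP = −0.14·2629e^(−0.14P) = −0.14Q = -34.064.
ε = (dQ/dP)(P/Q) = (-34.064)(17/243.315).

-2.380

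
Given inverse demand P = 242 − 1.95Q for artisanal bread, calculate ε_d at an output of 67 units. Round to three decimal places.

-0.852

At Q = 67, P = 242 − 1.95(67) = 111.35.
dP/dQ = −1.95, so dQ/dP = 1/(−1.95) = -0.513.
ε = (dQ/dP)(P/Q) = (-0.513)(111.35/67).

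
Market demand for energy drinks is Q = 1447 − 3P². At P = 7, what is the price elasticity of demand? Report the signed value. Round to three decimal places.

-0.226

At P = 7, Q = 1300.
dQ/dP = −6P = -42.
ε = (dQ/dP)(P/Q) = (-42)(7/1300).
|ε| < 1, so demand is inelastic at this price.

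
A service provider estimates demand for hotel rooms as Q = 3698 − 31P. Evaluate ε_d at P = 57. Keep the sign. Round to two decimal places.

At P = 57, Q = 1931.
dQ/dP = −31.
ε = (dQ/dP)(P/Q) = (-31)(57/1931).

-0.92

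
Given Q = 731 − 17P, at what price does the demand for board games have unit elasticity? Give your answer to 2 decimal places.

For linear demand Q = a − bP, ε = −bP/(a − bP). |ε| = 1 when bP = a − bP, i.e. P = a/(2b).
P = 731/(2·17) = 731/34 = 21.5000.

21.50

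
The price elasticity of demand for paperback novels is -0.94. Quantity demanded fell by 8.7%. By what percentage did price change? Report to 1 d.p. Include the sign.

%ΔP ≈ %ΔQ / ε = (-8.7%)/(-0.94) = 9.26%.

9.3%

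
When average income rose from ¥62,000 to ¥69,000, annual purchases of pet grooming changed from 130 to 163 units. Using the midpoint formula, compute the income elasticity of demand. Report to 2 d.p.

2.11

ΔQ = 33, ΔI = 7000. Midpoints: Ī = 65,500, Q̄ = 146.5.
ε_I = (ΔQ/ΔI)(Ī/Q̄) = (33/7000)(65500/146.5).
ε_I > 0, so the good is normal.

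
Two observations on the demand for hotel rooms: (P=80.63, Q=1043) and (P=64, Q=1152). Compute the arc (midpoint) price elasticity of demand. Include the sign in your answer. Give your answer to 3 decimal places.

-0.432

ΔQ = 1152 − 1043 = 109; ΔP = 64 − 80.63 = -16.63.
Midpoints: P̄ = 72.31, Q̄ = 1097.5.
ε = (ΔQ/ΔP)(P̄/Q̄) = (109/-16.63)(72.31/1097.5).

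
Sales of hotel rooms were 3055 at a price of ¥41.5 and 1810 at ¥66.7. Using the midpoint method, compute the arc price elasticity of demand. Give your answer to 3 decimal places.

ΔQ = 1810 − 3055 = -1245; ΔP = 66.7 − 41.5 = 25.2.
Midpoints: P̄ = 54.10, Q̄ = 2432.5.
ε = (ΔQ/ΔP)(P̄/Q̄) = (-1245/25.2)(54.10/2432.5).

-1.099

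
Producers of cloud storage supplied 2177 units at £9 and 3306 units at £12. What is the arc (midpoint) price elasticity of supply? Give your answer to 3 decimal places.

ΔQ = 3306 − 2177 = 1129; ΔP = 12 − 9 = 3.
Midpoints: P̄ = 10.50, Q̄ = 2741.5.
ε_s = (ΔQ/ΔP)(P̄/Q̄) = (1129/3)(10.50/2741.5).

1.441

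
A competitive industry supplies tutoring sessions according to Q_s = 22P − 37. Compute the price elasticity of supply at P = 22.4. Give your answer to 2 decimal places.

1.08

At P = 22.4, Q_s = 455.80.
dQ_s/dP = 22.
ε_s = (dQ_s/dP)(P/Q_s) = (22)(22.4/455.80).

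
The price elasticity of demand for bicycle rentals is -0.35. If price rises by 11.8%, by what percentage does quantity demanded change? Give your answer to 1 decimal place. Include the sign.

-4.1%

%ΔQ ≈ ε × %ΔP = (-0.35)(11.8%) = -4.13%.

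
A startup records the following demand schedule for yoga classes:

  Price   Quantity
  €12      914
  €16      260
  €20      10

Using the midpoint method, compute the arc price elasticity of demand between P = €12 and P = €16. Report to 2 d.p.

At P = 12, Q = 914; at P = 16, Q = 260.
ΔQ = -654, ΔP = 4. Midpoints: P̄ = 14.00, Q̄ = 587.0.
ε = (ΔQ/ΔP)(P̄/Q̄) = (-654/4)(14.00/587.0).

-3.90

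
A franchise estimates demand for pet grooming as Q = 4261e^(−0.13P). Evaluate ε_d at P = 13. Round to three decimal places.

At P = 13, Q = 786.238.
dQ/dP = −0.13·4261e^(−0.13P) = −0.13Q = -102.211.
ε = (dQ/dP)(P/Q) = (-102.211)(13/786.238).

-1.690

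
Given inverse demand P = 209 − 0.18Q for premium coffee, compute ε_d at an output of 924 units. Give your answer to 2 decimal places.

-0.26

At Q = 924, P = 209 − 0.18(924) = 42.68.
dP/dQ = −0.18, so dQ/dP = 1/(−0.18) = -5.556.
ε = (dQ/dP)(P/Q) = (-5.556)(42.68/924).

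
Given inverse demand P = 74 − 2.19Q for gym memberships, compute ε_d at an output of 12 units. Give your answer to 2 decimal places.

At Q = 12, P = 74 − 2.19(12) = 47.72.
dP/dQ = −2.19, so dQ/dP = 1/(−2.19) = -0.457.
ε = (dQ/dP)(P/Q) = (-0.457)(47.72/12).

-1.82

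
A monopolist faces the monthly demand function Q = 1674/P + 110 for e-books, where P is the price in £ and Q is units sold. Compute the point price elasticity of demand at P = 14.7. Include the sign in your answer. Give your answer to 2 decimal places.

At P = 14.7, Q = 223.878.
dQ/dP = −1674/P² = -7.747.
ε = (dQ/dP)(P/Q) = (-7.747)(14.7/223.878).
|ε| < 1, so demand is inelastic at this price.

-0.51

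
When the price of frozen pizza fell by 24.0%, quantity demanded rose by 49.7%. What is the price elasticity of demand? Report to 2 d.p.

-2.07

ε = %ΔQ / %ΔP = (49.7)/(-24.0) = -2.071.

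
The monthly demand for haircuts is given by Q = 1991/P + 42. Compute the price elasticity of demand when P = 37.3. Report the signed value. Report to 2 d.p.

At P = 37.3, Q = 95.378.
dQ/dP = −1991/P² = -1.431.
ε = (dQ/dP)(P/Q) = (-1.431)(37.3/95.378).

-0.56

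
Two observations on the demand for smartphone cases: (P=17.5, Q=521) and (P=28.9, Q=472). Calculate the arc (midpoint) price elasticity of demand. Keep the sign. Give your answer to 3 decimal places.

ΔQ = 472 − 521 = -49; ΔP = 28.9 − 17.5 = 11.4.
Midpoints: P̄ = 23.20, Q̄ = 496.5.
ε = (ΔQ/ΔP)(P̄/Q̄) = (-49/11.4)(23.20/496.5).

-0.201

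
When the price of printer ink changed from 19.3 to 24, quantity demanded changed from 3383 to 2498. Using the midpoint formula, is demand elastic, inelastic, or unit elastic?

elastic

Arc ε ≈ -1.386.
|ε| = 1.39 > 1.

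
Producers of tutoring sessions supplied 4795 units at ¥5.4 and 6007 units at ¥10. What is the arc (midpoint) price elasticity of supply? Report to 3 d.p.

0.376

ΔQ = 6007 − 4795 = 1212; ΔP = 10 − 5.4 = 4.6.
Midpoints: P̄ = 7.70, Q̄ = 5401.0.
ε_s = (ΔQ/ΔP)(P̄/Q̄) = (1212/4.6)(7.70/5401.0).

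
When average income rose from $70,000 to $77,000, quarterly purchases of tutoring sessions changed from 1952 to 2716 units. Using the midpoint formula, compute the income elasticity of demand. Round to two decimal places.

ΔQ = 764, ΔI = 7000. Midpoints: Ī = 73,500, Q̄ = 2334.0.
ε_I = (ΔQ/ΔI)(Ī/Q̄) = (764/7000)(73500/2334.0).

3.44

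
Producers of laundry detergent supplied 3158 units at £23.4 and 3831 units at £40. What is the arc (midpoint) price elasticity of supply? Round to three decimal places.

ΔQ = 3831 − 3158 = 673; ΔP = 40 − 23.4 = 16.6.
Midpoints: P̄ = 31.70, Q̄ = 3494.5.
ε_s = (ΔQ/ΔP)(P̄/Q̄) = (673/16.6)(31.70/3494.5).

0.368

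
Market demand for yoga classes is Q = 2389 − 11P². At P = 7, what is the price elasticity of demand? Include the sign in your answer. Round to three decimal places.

At P = 7, Q = 1850.
dQ/dP = −22P = -154.
ε = (dQ/dP)(P/Q) = (-154)(7/1850).
|ε| < 1, so demand is inelastic at this price.

-0.583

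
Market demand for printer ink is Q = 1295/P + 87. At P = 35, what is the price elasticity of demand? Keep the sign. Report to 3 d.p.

-0.298

At P = 35, Q = 124.
dQ/dP = −1295/P² = -1.057.
ε = (dQ/dP)(P/Q) = (-1.057)(35/124).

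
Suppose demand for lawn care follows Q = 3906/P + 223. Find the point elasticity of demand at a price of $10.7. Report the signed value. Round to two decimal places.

At P = 10.7, Q = 588.047.
dQ/dP = −3906/P² = -34.117.
ε = (dQ/dP)(P/Q) = (-34.117)(10.7/588.047).

-0.62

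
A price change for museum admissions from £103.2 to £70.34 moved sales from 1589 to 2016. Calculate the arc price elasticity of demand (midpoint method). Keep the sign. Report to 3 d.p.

-0.626

ΔQ = 2016 − 1589 = 427; ΔP = 70.34 − 103.2 = -32.86.
Midpoints: P̄ = 86.77, Q̄ = 1802.5.
ε = (ΔQ/ΔP)(P̄/Q̄) = (427/-32.86)(86.77/1802.5).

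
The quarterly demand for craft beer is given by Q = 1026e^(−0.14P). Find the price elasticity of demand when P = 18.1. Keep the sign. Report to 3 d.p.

At P = 18.1, Q = 81.404.
dQ/dP = −0.14·1026e^(−0.14P) = −0.14Q = -11.397.
ε = (dQ/dP)(P/Q) = (-11.397)(18.1/81.404).

-2.534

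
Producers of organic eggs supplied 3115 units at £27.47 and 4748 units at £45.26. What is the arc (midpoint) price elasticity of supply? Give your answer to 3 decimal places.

ΔQ = 4748 − 3115 = 1633; ΔP = 45.26 − 27.47 = 17.79.
Midpoints: P̄ = 36.36, Q̄ = 3931.5.
ε_s = (ΔQ/ΔP)(P̄/Q̄) = (1633/17.79)(36.36/3931.5).

0.849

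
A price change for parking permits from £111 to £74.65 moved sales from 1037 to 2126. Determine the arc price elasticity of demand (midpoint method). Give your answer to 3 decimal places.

ΔQ = 2126 − 1037 = 1089; ΔP = 74.65 − 111 = -36.35.
Midpoints: P̄ = 92.83, Q̄ = 1581.5.
ε = (ΔQ/ΔP)(P̄/Q̄) = (1089/-36.35)(92.83/1581.5).

-1.758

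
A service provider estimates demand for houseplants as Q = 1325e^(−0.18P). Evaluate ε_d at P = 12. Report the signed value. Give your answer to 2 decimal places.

-2.16

At P = 12, Q = 152.806.
dQ/dP = −0.18·1325e^(−0.18P) = −0.18Q = -27.505.
ε = (dQ/dP)(P/Q) = (-27.505)(12/152.806).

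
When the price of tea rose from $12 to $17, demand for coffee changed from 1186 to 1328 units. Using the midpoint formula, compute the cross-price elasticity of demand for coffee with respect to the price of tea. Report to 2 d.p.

0.33

ΔQ_x = 1328 − 1186 = 142; ΔP_y = 17 − 12 = 5.
Midpoints: P̄_y = 14.50, Q̄_x = 1257.0.
ε_xy = (ΔQ_x/ΔP_y)(P̄_y/Q̄_x) = (142/5)(14.50/1257.0).
ε_xy > 0, so the goods are substitutes.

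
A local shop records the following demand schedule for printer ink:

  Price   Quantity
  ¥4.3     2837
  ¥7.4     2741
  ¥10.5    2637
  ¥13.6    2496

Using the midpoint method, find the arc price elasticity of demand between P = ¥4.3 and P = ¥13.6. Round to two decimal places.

At P = 4.3, Q = 2837; at P = 13.6, Q = 2496.
ΔQ = -341, ΔP = 9.3. Midpoints: P̄ = 8.95, Q̄ = 2666.5.
ε = (ΔQ/ΔP)(P̄/Q̄) = (-341/9.3)(8.95/2666.5).

-0.12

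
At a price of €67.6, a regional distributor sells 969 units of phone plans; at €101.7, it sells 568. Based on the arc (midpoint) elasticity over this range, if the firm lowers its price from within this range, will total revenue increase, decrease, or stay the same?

increase

Arc ε = (-401/34.1)(84.65/768.5) ≈ -1.295.
|ε| = 1.30 > 1, so demand is elastic. A price cut therefore raises total revenue.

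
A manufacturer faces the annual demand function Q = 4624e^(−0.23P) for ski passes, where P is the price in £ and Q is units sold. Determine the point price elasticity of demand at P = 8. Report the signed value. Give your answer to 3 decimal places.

At P = 8, Q = 734.372.
dQ/dP = −0.23·4624e^(−0.23P) = −0.23Q = -168.906.
ε = (dQ/dP)(P/Q) = (-168.906)(8/734.372).

-1.840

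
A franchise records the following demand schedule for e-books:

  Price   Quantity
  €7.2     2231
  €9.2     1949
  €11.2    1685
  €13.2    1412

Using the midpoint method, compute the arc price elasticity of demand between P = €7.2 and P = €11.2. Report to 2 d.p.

-0.64

At P = 7.2, Q = 2231; at P = 11.2, Q = 1685.
ΔQ = -546, ΔP = 4.0. Midpoints: P̄ = 9.20, Q̄ = 1958.0.
ε = (ΔQ/ΔP)(P̄/Q̄) = (-546/4.0)(9.20/1958.0).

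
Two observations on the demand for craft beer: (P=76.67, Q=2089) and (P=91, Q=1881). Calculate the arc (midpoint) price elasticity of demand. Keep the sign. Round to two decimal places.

-0.61

ΔQ = 1881 − 2089 = -208; ΔP = 91 − 76.67 = 14.33.
Midpoints: P̄ = 83.84, Q̄ = 1985.0.
ε = (ΔQ/ΔP)(P̄/Q̄) = (-208/14.33)(83.84/1985.0).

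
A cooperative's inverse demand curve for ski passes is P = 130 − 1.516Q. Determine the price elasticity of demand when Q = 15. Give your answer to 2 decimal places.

-4.72

At Q = 15, P = 130 − 1.516(15) = 107.26.
dP/dQ = −1.516, so dQ/dP = 1/(−1.516) = -0.660.
ε = (dQ/dP)(P/Q) = (-0.660)(107.26/15).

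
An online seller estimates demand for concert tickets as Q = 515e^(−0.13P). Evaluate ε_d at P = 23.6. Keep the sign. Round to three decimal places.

At P = 23.6, Q = 23.955.
dQ/dP = −0.13·515e^(−0.13P) = −0.13Q = -3.114.
ε = (dQ/dP)(P/Q) = (-3.114)(23.6/23.955).
|ε| > 1, so demand is elastic at this price.

-3.068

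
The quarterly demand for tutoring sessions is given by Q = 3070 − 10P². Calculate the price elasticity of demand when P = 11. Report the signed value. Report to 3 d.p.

At P = 11, Q = 1860.
dQ/dP = −20P = -220.
ε = (dQ/dP)(P/Q) = (-220)(11/1860).

-1.301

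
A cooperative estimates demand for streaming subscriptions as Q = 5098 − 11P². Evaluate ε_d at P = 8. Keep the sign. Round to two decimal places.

At P = 8, Q = 4394.
dQ/dP = −22P = -176.
ε = (dQ/dP)(P/Q) = (-176)(8/4394).

-0.32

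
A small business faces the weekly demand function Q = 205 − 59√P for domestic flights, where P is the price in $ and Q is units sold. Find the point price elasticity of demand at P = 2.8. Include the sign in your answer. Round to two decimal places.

-0.46

At P = 2.8, Q = 106.274.
dQ/dP = −59/(2√P) = -17.630.
ε = (dQ/dP)(P/Q) = (-17.630)(2.8/106.274).
|ε| < 1, so demand is inelastic at this price.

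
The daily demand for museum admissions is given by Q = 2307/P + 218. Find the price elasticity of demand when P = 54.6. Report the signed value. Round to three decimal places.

-0.162

At P = 54.6, Q = 260.253.
dQ/dP = −2307/P² = -0.774.
ε = (dQ/dP)(P/Q) = (-0.774)(54.6/260.253).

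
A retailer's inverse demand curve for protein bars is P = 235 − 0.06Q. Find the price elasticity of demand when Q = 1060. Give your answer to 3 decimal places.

-2.695

At Q = 1060, P = 235 − 0.06(1060) = 171.40.
dP/dQ = −0.06, so dQ/dP = 1/(−0.06) = -16.667.
ε = (dQ/dP)(P/Q) = (-16.667)(171.40/1060).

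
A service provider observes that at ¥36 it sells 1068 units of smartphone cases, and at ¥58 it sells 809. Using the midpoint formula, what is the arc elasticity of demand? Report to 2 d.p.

ΔQ = 809 − 1068 = -259; ΔP = 58 − 36 = 22.
Midpoints: P̄ = 47.00, Q̄ = 938.5.
ε = (ΔQ/ΔP)(P̄/Q̄) = (-259/22)(47.00/938.5).

-0.59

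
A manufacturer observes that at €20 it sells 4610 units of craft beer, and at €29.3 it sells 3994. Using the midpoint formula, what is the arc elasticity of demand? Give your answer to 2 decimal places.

-0.38

ΔQ = 3994 − 4610 = -616; ΔP = 29.3 − 20 = 9.3.
Midpoints: P̄ = 24.65, Q̄ = 4302.0.
ε = (ΔQ/ΔP)(P̄/Q̄) = (-616/9.3)(24.65/4302.0).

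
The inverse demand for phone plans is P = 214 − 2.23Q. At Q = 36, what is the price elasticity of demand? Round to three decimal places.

-1.666

At Q = 36, P = 214 − 2.23(36) = 133.72.
dP/dQ = −2.23, so dQ/dP = 1/(−2.23) = -0.448.
ε = (dQ/dP)(P/Q) = (-0.448)(133.72/36).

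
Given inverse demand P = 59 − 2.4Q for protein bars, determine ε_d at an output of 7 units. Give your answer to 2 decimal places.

At Q = 7, P = 59 − 2.4(7) = 42.20.
dP/dQ = −2.4, so dQ/dP = 1/(−2.4) = -0.417.
ε = (dQ/dP)(P/Q) = (-0.417)(42.20/7).

-2.51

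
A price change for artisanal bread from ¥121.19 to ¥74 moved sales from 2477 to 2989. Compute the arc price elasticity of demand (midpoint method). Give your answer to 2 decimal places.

ΔQ = 2989 − 2477 = 512; ΔP = 74 − 121.19 = -47.19.
Midpoints: P̄ = 97.59, Q̄ = 2733.0.
ε = (ΔQ/ΔP)(P̄/Q̄) = (512/-47.19)(97.59/2733.0).

-0.39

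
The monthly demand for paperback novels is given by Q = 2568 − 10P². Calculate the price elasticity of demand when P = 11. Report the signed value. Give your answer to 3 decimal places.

At P = 11, Q = 1358.
dQ/dP = −20P = -220.
ε = (dQ/dP)(P/Q) = (-220)(11/1358).

-1.782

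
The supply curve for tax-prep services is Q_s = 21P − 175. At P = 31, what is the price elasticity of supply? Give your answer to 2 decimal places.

1.37

At P = 31, Q_s = 476.
dQ_s/dP = 21.
ε_s = (dQ_s/dP)(P/Q_s) = (21)(31/476).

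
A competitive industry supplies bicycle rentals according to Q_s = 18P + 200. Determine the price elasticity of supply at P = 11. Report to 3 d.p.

At P = 11, Q_s = 398.
dQ_s/dP = 18.
ε_s = (dQ_s/dP)(P/Q_s) = (18)(11/398).

0.497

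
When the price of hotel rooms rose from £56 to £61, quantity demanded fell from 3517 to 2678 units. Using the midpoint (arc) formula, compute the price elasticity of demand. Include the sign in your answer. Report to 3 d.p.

ΔQ = 2678 − 3517 = -839; ΔP = 61 − 56 = 5.
Midpoints: P̄ = 58.50, Q̄ = 3097.5.
ε = (ΔQ/ΔP)(P̄/Q̄) = (-839/5)(58.50/3097.5).

-3.169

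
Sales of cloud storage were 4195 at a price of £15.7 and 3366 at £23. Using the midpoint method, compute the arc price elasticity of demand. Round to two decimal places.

-0.58

ΔQ = 3366 − 4195 = -829; ΔP = 23 − 15.7 = 7.3.
Midpoints: P̄ = 19.35, Q̄ = 3780.5.
ε = (ΔQ/ΔP)(P̄/Q̄) = (-829/7.3)(19.35/3780.5).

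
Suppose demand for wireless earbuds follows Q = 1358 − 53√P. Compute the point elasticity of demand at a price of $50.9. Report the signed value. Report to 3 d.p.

-0.193

At P = 50.9, Q = 979.876.
dQ/dP = −53/(2√P) = -3.714.
ε = (dQ/dP)(P/Q) = (-3.714)(50.9/979.876).
|ε| < 1, so demand is inelastic at this price.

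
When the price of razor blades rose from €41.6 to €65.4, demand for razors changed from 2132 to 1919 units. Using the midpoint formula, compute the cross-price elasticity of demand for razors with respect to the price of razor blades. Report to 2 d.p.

ΔQ_x = 1919 − 2132 = -213; ΔP_y = 65.4 − 41.6 = 23.8.
Midpoints: P̄_y = 53.50, Q̄_x = 2025.5.
ε_xy = (ΔQ_x/ΔP_y)(P̄_y/Q̄_x) = (-213/23.8)(53.50/2025.5).
ε_xy < 0, so the goods are complements.

-0.24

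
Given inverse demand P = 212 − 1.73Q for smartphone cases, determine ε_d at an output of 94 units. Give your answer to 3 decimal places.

At Q = 94, P = 212 − 1.73(94) = 49.38.
dP/dQ = −1.73, so dQ/dP = 1/(−1.73) = -0.578.
ε = (dQ/dP)(P/Q) = (-0.578)(49.38/94).

-0.304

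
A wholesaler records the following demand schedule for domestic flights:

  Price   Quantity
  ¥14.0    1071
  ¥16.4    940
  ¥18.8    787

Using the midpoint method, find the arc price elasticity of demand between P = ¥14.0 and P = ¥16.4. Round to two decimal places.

-0.83

At P = 14.0, Q = 1071; at P = 16.4, Q = 940.
ΔQ = -131, ΔP = 2.4. Midpoints: P̄ = 15.20, Q̄ = 1005.5.
ε = (ΔQ/ΔP)(P̄/Q̄) = (-131/2.4)(15.20/1005.5).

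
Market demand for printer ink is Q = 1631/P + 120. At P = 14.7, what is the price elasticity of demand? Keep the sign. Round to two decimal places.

At P = 14.7, Q = 230.952.
dQ/dP = −1631/P² = -7.548.
ε = (dQ/dP)(P/Q) = (-7.548)(14.7/230.952).

-0.48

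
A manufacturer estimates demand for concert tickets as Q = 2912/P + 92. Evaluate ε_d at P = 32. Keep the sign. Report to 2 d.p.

-0.50

At P = 32, Q = 183.
dQ/dP = −2912/P² = -2.844.
ε = (dQ/dP)(P/Q) = (-2.844)(32/183).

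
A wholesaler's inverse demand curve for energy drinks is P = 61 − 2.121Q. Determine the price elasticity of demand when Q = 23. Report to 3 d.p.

At Q = 23, P = 61 − 2.121(23) = 12.22.
dP/dQ = −2.121, so dQ/dP = 1/(−2.121) = -0.471.
ε = (dQ/dP)(P/Q) = (-0.471)(12.22/23).

-0.250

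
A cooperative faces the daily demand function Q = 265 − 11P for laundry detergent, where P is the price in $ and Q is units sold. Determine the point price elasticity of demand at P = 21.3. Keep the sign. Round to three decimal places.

-7.632

At P = 21.3, Q = 30.700.
dQ/dP = −11.
ε = (dQ/dP)(P/Q) = (-11)(21.3/30.700).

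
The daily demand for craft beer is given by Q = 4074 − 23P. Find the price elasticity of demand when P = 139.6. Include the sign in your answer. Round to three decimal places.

At P = 139.6, Q = 863.200.
dQ/dP = −23.
ε = (dQ/dP)(P/Q) = (-23)(139.6/863.200).

-3.720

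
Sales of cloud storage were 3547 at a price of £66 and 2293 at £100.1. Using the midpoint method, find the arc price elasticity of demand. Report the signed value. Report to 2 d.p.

-1.05

ΔQ = 2293 − 3547 = -1254; ΔP = 100.1 − 66 = 34.1.
Midpoints: P̄ = 83.05, Q̄ = 2920.0.
ε = (ΔQ/ΔP)(P̄/Q̄) = (-1254/34.1)(83.05/2920.0).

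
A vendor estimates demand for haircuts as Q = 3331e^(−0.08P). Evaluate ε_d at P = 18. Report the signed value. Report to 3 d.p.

At P = 18, Q = 789.206.
dQ/dP = −0.08·3331e^(−0.08P) = −0.08Q = -63.137.
ε = (dQ/dP)(P/Q) = (-63.137)(18/789.206).
|ε| > 1, so demand is elastic at this price.

-1.440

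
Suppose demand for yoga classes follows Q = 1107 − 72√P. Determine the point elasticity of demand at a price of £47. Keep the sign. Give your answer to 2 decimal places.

-0.40

At P = 47, Q = 613.393.
dQ/dP = −72/(2√P) = -5.251.
ε = (dQ/dP)(P/Q) = (-5.251)(47/613.393).
|ε| < 1, so demand is inelastic at this price.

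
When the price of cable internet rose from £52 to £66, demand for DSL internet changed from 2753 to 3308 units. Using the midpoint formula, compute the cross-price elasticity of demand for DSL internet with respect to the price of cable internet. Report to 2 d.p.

ΔQ_x = 3308 − 2753 = 555; ΔP_y = 66 − 52 = 14.
Midpoints: P̄_y = 59.00, Q̄_x = 3030.5.
ε_xy = (ΔQ_x/ΔP_y)(P̄_y/Q̄_x) = (555/14)(59.00/3030.5).

0.77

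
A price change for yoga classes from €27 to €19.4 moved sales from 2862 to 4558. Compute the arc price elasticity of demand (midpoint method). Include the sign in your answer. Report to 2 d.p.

ΔQ = 4558 − 2862 = 1696; ΔP = 19.4 − 27 = -7.6.
Midpoints: P̄ = 23.20, Q̄ = 3710.0.
ε = (ΔQ/ΔP)(P̄/Q̄) = (1696/-7.6)(23.20/3710.0).

-1.40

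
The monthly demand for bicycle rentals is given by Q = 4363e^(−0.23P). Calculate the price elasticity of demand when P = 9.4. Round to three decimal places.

At P = 9.4, Q = 502.158.
dQ/dP = −0.23·4363e^(−0.23P) = −0.23Q = -115.496.
ε = (dQ/dP)(P/Q) = (-115.496)(9.4/502.158).

-2.162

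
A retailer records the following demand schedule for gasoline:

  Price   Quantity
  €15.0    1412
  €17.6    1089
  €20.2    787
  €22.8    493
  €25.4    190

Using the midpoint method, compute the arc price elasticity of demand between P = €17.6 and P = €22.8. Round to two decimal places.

-2.93

At P = 17.6, Q = 1089; at P = 22.8, Q = 493.
ΔQ = -596, ΔP = 5.2. Midpoints: P̄ = 20.20, Q̄ = 791.0.
ε = (ΔQ/ΔP)(P̄/Q̄) = (-596/5.2)(20.20/791.0).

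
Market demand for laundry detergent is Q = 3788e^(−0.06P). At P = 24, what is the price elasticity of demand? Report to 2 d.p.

-1.44

At P = 24, Q = 897.482.
dQ/dP = −0.06·3788e^(−0.06P) = −0.06Q = -53.849.
ε = (dQ/dP)(P/Q) = (-53.849)(24/897.482).
|ε| > 1, so demand is elastic at this price.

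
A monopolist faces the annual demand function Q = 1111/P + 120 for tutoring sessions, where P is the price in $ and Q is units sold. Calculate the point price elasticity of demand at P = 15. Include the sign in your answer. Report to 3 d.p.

-0.382

At P = 15, Q = 194.067.
dQ/dP = −1111/P² = -4.938.
ε = (dQ/dP)(P/Q) = (-4.938)(15/194.067).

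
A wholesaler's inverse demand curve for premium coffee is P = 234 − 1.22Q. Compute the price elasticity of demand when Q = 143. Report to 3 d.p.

-0.341

At Q = 143, P = 234 − 1.22(143) = 59.54.
dP/dQ = −1.22, so dQ/dP = 1/(−1.22) = -0.820.
ε = (dQ/dP)(P/Q) = (-0.820)(59.54/143).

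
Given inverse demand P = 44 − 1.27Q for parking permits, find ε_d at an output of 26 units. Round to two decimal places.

-0.33

At Q = 26, P = 44 − 1.27(26) = 10.98.
dP/dQ = −1.27, so dQ/dP = 1/(−1.27) = -0.787.
ε = (dQ/dP)(P/Q) = (-0.787)(10.98/26).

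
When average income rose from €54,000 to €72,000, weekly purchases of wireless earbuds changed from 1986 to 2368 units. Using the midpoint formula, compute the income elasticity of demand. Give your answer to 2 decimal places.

ΔQ = 382, ΔI = 18000. Midpoints: Ī = 63,000, Q̄ = 2177.0.
ε_I = (ΔQ/ΔI)(Ī/Q̄) = (382/18000)(63000/2177.0).

0.61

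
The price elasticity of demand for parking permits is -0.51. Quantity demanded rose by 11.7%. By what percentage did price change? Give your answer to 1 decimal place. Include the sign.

%ΔP ≈ %ΔQ / ε = (11.7%)/(-0.51) = -22.94%.

-22.9%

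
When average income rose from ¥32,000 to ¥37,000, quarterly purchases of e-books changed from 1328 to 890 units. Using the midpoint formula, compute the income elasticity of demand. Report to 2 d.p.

ΔQ = -438, ΔI = 5000. Midpoints: Ī = 34,500, Q̄ = 1109.0.
ε_I = (ΔQ/ΔI)(Ī/Q̄) = (-438/5000)(34500/1109.0).
ε_I < 0, so the good is inferior.

-2.73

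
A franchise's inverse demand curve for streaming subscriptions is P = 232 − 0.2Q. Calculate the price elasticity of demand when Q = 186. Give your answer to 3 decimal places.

At Q = 186, P = 232 − 0.2(186) = 194.80.
dP/dQ = −0.2, so dQ/dP = 1/(−0.2) = -5.000.
ε = (dQ/dP)(P/Q) = (-5.000)(194.80/186).

-5.237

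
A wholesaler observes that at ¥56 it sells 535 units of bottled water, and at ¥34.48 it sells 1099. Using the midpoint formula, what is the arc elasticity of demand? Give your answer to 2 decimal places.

-1.45

ΔQ = 1099 − 535 = 564; ΔP = 34.48 − 56 = -21.52.
Midpoints: P̄ = 45.24, Q̄ = 817.0.
ε = (ΔQ/ΔP)(P̄/Q̄) = (564/-21.52)(45.24/817.0).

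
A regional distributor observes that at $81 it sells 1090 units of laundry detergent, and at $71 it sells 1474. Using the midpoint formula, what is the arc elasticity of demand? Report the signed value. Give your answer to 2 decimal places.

ΔQ = 1474 − 1090 = 384; ΔP = 71 − 81 = -10.
Midpoints: P̄ = 76.00, Q̄ = 1282.0.
ε = (ΔQ/ΔP)(P̄/Q̄) = (384/-10)(76.00/1282.0).

-2.28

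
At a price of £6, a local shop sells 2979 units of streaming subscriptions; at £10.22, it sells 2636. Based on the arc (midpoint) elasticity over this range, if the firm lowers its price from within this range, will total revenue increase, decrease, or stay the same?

Arc ε = (-343/4.22)(8.11/2807.5) ≈ -0.235.
|ε| = 0.23 < 1, so demand is inelastic. A price cut therefore reduces total revenue.

decrease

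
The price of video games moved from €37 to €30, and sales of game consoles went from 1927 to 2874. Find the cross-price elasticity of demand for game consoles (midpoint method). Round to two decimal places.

-1.89

ΔQ_x = 2874 − 1927 = 947; ΔP_y = 30 − 37 = -7.
Midpoints: P̄_y = 33.50, Q̄_x = 2400.5.
ε_xy = (ΔQ_x/ΔP_y)(P̄_y/Q̄_x) = (947/-7)(33.50/2400.5).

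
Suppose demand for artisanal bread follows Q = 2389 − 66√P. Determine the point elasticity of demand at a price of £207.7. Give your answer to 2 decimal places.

-0.33

At P = 207.7, Q = 1437.821.
dQ/dP = −66/(2√P) = -2.290.
ε = (dQ/dP)(P/Q) = (-2.290)(207.7/1437.821).
|ε| < 1, so demand is inelastic at this price.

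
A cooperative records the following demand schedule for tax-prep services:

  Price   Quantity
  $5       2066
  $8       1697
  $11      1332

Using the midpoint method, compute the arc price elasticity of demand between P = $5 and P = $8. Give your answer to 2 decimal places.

-0.42

At P = 5, Q = 2066; at P = 8, Q = 1697.
ΔQ = -369, ΔP = 3. Midpoints: P̄ = 6.50, Q̄ = 1881.5.
ε = (ΔQ/ΔP)(P̄/Q̄) = (-369/3)(6.50/1881.5).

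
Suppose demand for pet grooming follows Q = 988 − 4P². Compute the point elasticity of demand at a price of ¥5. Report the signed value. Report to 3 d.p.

At P = 5, Q = 888.
dQ/dP = −8P = -40.
ε = (dQ/dP)(P/Q) = (-40)(5/888).

-0.225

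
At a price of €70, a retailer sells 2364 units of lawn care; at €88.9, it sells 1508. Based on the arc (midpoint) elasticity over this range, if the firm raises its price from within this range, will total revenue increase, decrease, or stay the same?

Arc ε = (-856/18.9)(79.45/1936.0) ≈ -1.859.
|ε| = 1.86 > 1, so demand is elastic. A price rise therefore reduces total revenue.

decrease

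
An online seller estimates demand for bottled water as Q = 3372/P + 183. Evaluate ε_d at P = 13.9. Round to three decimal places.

-0.570

At P = 13.9, Q = 425.590.
dQ/dP = −3372/P² = -17.453.
ε = (dQ/dP)(P/Q) = (-17.453)(13.9/425.590).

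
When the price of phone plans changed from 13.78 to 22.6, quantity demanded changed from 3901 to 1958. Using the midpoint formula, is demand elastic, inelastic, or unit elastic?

Arc ε ≈ -1.368.
|ε| = 1.37 > 1.

elastic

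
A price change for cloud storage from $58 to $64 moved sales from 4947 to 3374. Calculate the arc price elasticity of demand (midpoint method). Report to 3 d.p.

-3.844

ΔQ = 3374 − 4947 = -1573; ΔP = 64 − 58 = 6.
Midpoints: P̄ = 61.00, Q̄ = 4160.5.
ε = (ΔQ/ΔP)(P̄/Q̄) = (-1573/6)(61.00/4160.5).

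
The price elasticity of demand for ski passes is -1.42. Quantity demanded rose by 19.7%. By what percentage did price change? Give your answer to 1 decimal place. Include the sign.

-13.9%

%ΔP ≈ %ΔQ / ε = (19.7%)/(-1.42) = -13.87%.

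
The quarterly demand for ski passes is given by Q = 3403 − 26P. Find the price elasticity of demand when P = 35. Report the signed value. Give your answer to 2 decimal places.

-0.37

At P = 35, Q = 2493.
dQ/dP = −26.
ε = (dQ/dP)(P/Q) = (-26)(35/2493).
|ε| < 1, so demand is inelastic at this price.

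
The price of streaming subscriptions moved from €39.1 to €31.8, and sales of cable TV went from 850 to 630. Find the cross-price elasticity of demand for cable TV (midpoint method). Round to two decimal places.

1.44

ΔQ_x = 630 − 850 = -220; ΔP_y = 31.8 − 39.1 = -7.3.
Midpoints: P̄_y = 35.45, Q̄_x = 740.0.
ε_xy = (ΔQ_x/ΔP_y)(P̄_y/Q̄_x) = (-220/-7.3)(35.45/740.0).
ε_xy > 0, so the goods are substitutes.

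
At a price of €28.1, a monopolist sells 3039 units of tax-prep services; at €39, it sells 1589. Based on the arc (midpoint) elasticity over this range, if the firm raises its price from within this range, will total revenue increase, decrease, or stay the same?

decrease

Arc ε = (-1450/10.9)(33.55/2314.0) ≈ -1.929.
|ε| = 1.93 > 1, so demand is elastic. A price rise therefore reduces total revenue.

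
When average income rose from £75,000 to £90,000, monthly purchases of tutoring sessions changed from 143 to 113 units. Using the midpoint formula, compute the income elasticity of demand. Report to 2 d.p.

-1.29

ΔQ = -30, ΔI = 15000. Midpoints: Ī = 82,500, Q̄ = 128.0.
ε_I = (ΔQ/ΔI)(Ī/Q̄) = (-30/15000)(82500/128.0).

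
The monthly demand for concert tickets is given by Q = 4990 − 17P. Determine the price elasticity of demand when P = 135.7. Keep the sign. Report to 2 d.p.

-0.86

At P = 135.7, Q = 2683.100.
dQ/dP = −17.
ε = (dQ/dP)(P/Q) = (-17)(135.7/2683.100).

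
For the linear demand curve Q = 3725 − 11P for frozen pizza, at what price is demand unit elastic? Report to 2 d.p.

For linear demand Q = a − bP, ε = −bP/(a − bP). |ε| = 1 when bP = a − bP, i.e. P = a/(2b).
P = 3725/(2·11) = 3725/22 = 169.3182.

169.32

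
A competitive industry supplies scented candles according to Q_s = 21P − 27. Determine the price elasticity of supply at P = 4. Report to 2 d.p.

1.47

At P = 4, Q_s = 57.
dQ_s/dP = 21.
ε_s = (dQ_s/dP)(P/Q_s) = (21)(4/57).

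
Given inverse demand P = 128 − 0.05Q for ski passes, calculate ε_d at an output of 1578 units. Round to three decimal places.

At Q = 1578, P = 128 − 0.05(1578) = 49.10.
dP/dQ = −0.05, so dQ/dP = 1/(−0.05) = -20.000.
ε = (dQ/dP)(P/Q) = (-20.000)(49.10/1578).

-0.622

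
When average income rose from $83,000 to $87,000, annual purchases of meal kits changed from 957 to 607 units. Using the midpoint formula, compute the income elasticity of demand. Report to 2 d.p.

ΔQ = -350, ΔI = 4000. Midpoints: Ī = 85,000, Q̄ = 782.0.
ε_I = (ΔQ/ΔI)(Ī/Q̄) = (-350/4000)(85000/782.0).

-9.51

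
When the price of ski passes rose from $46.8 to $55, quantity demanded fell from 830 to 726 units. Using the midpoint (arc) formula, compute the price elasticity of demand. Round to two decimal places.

ΔQ = 726 − 830 = -104; ΔP = 55 − 46.8 = 8.2.
Midpoints: P̄ = 50.90, Q̄ = 778.0.
ε = (ΔQ/ΔP)(P̄/Q̄) = (-104/8.2)(50.90/778.0).

-0.83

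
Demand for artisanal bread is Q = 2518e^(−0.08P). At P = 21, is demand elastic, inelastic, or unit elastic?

Q = 469.290, dQ/dP = -37.543.
ε = (dQ/dP)(P/Q) ≈ -1.680.
|ε| = 1.68 > 1.

elastic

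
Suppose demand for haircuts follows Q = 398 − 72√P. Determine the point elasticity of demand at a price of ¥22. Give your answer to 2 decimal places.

-2.80

At P = 22, Q = 60.290.
dQ/dP = −72/(2√P) = -7.675.
ε = (dQ/dP)(P/Q) = (-7.675)(22/60.290).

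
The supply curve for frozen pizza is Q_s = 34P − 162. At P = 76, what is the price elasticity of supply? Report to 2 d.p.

1.07

At P = 76, Q_s = 2422.
dQ_s/dP = 34.
ε_s = (dQ_s/dP)(P/Q_s) = (34)(76/2422).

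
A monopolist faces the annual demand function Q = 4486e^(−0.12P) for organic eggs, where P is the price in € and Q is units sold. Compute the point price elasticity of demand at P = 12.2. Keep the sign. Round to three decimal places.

-1.464

At P = 12.2, Q = 1037.653.
dQ/dP = −0.12·4486e^(−0.12P) = −0.12Q = -124.518.
ε = (dQ/dP)(P/Q) = (-124.518)(12.2/1037.653).
|ε| > 1, so demand is elastic at this price.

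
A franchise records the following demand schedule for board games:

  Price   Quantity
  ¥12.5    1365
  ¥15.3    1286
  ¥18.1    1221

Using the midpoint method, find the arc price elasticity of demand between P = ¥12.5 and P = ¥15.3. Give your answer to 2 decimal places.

At P = 12.5, Q = 1365; at P = 15.3, Q = 1286.
ΔQ = -79, ΔP = 2.8. Midpoints: P̄ = 13.90, Q̄ = 1325.5.
ε = (ΔQ/ΔP)(P̄/Q̄) = (-79/2.8)(13.90/1325.5).

-0.30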